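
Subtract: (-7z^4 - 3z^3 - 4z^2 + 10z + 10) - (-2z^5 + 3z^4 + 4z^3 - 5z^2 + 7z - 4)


Distribute the minus sign:
  (-7z^4 - 3z^3 - 4z^2 + 10z + 10)
- (-2z^5 + 3z^4 + 4z^3 - 5z^2 + 7z - 4)
Negate second polynomial: 2z^5 - 3z^4 - 4z^3 + 5z^2 - 7z + 4
Add: 2z^5 - 10z^4 - 7z^3 + z^2 + 3z + 14


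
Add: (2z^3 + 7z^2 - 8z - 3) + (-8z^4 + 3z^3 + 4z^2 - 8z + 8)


Align terms by degree and add:
  2z^3 + 7z^2 - 8z - 3
  -8z^4 + 3z^3 + 4z^2 - 8z + 8
= -8z^4 + 5z^3 + 11z^2 - 16z + 5


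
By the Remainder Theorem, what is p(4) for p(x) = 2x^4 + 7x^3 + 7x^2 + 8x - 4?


By the Remainder Theorem, the remainder equals p(4):
  2*(4)^4 = 512
  7*(4)^3 = 448
  7*(4)^2 = 112
  8*(4)^1 = 32
  constant: -4
Sum: 512 + 448 + 112 + 32 - 4 = 1100


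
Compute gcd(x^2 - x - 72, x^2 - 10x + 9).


Factor each:
  x^2 - x - 72 = (x - 9)(x + 8)
  x^2 - 10x + 9 = (x - 9)(x - 1)
Common monic factor: x - 9


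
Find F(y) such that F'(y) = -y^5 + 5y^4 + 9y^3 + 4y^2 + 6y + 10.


Reverse power rule on each term:
  ∫ -y^5 dy = -(1/6)y^6
  ∫ 5y^4 dy = y^5
  ∫ 9y^3 dy = (9/4)y^4
  ∫ 4y^2 dy = (4/3)y^3
  ∫ 6y dy = 3y^2
  ∫ 10 dy = 10y
F(y) = -(1/6)y^6 + y^5 + (9/4)y^4 + (4/3)y^3 + 3y^2 + 10y + C


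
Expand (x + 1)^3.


Expand (x + 1)^3 by repeated multiplication:
  (x + 1)^2 = x^2 + 2x + 1
= x^3 + 3x^2 + 3x + 1


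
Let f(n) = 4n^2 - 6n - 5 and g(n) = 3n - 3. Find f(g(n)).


Substitute g(n) into f:
f(g(n)) = 4*(3n - 3)^2 + (-6)*(3n - 3) + (-5)
(3n - 3)^2 = 9n^2 - 18n + 9
Expand and combine: 36n^2 - 90n + 49


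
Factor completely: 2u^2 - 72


Roots satisfy r1 + r2 = -b/a = 0 and r1*r2 = c/a = -36.
So r1 = -6, r2 = 6.
2u^2 - 72 = 2(u - r1)(u - r2) = 2(u + 6)(u - 6)


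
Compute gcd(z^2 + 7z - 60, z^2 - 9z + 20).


Factor each:
  z^2 + 7z - 60 = (z - 5)(z + 12)
  z^2 - 9z + 20 = (z - 5)(z - 4)
Common monic factor: z - 5


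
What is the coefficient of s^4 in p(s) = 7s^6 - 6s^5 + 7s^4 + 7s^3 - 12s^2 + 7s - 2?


Read off the coefficient of s^4: 7


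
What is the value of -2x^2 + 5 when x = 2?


Using direct substitution:
  -2 * (2)^2 = -8
  0 * (2)^1 = 0
  constant: 5
Sum = -8 + 0 + 5 = -3


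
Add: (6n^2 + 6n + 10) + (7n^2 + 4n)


Align terms by degree and add:
  6n^2 + 6n + 10
+ 7n^2 + 4n
= 13n^2 + 10n + 10


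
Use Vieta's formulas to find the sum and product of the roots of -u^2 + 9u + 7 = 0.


For au^2+bu+c=0: sum = -b/a, product = c/a.
a=-1, b=9, c=7
Sum = -(9)/-1 = 9
Product = (7)/-1 = -7


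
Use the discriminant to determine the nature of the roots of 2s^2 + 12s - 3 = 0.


D = b^2 - 4ac = (12)^2 - 4(2)(-3) = 144 + 24 = 168
Since D > 0: two distinct irrational roots


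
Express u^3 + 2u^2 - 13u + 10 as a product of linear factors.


Try integer roots (divisors of 10). u=2: p(2)=0.
Divide out (u - 2): quotient is u^2 + 4u - 5.
Factor the quadratic: (u + 5)(u - 1)
Result: (u - 2)(u + 5)(u - 1)


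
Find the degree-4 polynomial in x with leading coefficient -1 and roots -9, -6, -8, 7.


p(x) = -(x + 9)(x + 6)(x + 8)(x - 7)
Expand: -x^4 - 16x^3 - 13x^2 + 786x + 3024


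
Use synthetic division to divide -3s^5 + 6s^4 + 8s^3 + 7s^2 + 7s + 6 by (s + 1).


Synthetic division with c = -1. Coefficients: -3, 6, 8, 7, 7, 6
Bring down -3.
  -3 * -1 = 3; 3 + 6 = 9
  9 * -1 = -9; -9 + 8 = -1
  -1 * -1 = 1; 1 + 7 = 8
  8 * -1 = -8; -8 + 7 = -1
  -1 * -1 = 1; 1 + 6 = 7
Quotient: -3s^4 + 9s^3 - s^2 + 8s - 1, Remainder: 7


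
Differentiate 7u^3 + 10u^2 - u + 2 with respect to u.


Apply the power rule term by term:
  d/du(7u^3) = 21u^2
  d/du(10u^2) = 20u
  d/du(-u) = -1
  d/du(2) = 0
p'(u) = 21u^2 + 20u - 1


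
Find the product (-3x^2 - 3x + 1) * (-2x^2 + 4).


Distribute each term of the first polynomial:
  (-3x^2)(-2x^2 + 4) = 6x^4 - 12x^2
  (-3x)(-2x^2 + 4) = 6x^3 - 12x
  (1)(-2x^2 + 4) = -2x^2 + 4
Sum: 6x^4 + 6x^3 - 14x^2 - 12x + 4


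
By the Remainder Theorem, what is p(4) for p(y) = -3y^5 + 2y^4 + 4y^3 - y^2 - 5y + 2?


By the Remainder Theorem, the remainder equals p(4):
  -3*(4)^5 = -3072
  2*(4)^4 = 512
  4*(4)^3 = 256
  -1*(4)^2 = -16
  -5*(4)^1 = -20
  constant: 2
Sum: -3072 + 512 + 256 - 16 - 20 + 2 = -2338


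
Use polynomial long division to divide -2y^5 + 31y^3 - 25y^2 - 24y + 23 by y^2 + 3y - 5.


(-2y^5 + 31y^3 - 25y^2 - 24y + 23) / (y^2 + 3y - 5)
Step 1: -2y^3 * (y^2 + 3y - 5) = -2y^5 - 6y^4 + 10y^3; subtract.
Step 2: 6y^2 * (y^2 + 3y - 5) = 6y^4 + 18y^3 - 30y^2; subtract.
Step 3: 3y * (y^2 + 3y - 5) = 3y^3 + 9y^2 - 15y; subtract.
Step 4: -4 * (y^2 + 3y - 5) = -4y^2 - 12y + 20; subtract.
Quotient: -2y^3 + 6y^2 + 3y - 4, Remainder: 3y + 3


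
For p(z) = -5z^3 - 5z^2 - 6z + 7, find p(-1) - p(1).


p(-1) = 13
p(1) = -9
p(-1) - p(1) = 13 + 9 = 22


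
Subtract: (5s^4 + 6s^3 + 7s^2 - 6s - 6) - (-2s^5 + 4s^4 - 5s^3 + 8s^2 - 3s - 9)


Distribute the minus sign:
  (5s^4 + 6s^3 + 7s^2 - 6s - 6)
- (-2s^5 + 4s^4 - 5s^3 + 8s^2 - 3s - 9)
Negate second polynomial: 2s^5 - 4s^4 + 5s^3 - 8s^2 + 3s + 9
Add: 2s^5 + s^4 + 11s^3 - s^2 - 3s + 3


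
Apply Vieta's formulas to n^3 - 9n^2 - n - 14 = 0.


Monic cubic n^3+bn^2+cn+d=0: sum=-b, pairwise sum=c, product=-d.
b=-9, c=-1, d=-14
r1+r2+r3 = 9
r1r2+r1r3+r2r3 = -1
r1r2r3 = 14


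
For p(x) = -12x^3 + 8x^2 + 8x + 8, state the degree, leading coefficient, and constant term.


Highest power of x is 3, with coefficient -12. Constant term is 8.
Degree = 3, leading coefficient = -12, constant term = 8


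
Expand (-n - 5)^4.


Expand (-n - 5)^4 by repeated multiplication:
  (-n - 5)^2 = n^2 + 10n + 25
  (-n - 5)^3 = -n^3 - 15n^2 - 75n - 125
= n^4 + 20n^3 + 150n^2 + 500n + 625


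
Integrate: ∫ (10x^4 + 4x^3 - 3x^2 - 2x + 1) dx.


Reverse power rule on each term:
  ∫ 10x^4 dx = 2x^5
  ∫ 4x^3 dx = x^4
  ∫ -3x^2 dx = -x^3
  ∫ -2x dx = -x^2
  ∫ 1 dx = x
F(x) = 2x^5 + x^4 - x^3 - x^2 + x + C


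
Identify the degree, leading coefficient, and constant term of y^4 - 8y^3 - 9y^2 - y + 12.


Highest power of y is 4, with coefficient 1. Constant term is 12.
Degree = 4, leading coefficient = 1, constant term = 12


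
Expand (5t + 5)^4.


Expand (5t + 5)^4 by repeated multiplication:
  (5t + 5)^2 = 25t^2 + 50t + 25
  (5t + 5)^3 = 125t^3 + 375t^2 + 375t + 125
= 625t^4 + 2500t^3 + 3750t^2 + 2500t + 625


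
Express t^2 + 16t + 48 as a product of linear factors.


Roots satisfy r1 + r2 = -b/a = -16 and r1*r2 = c/a = 48.
So r1 = -4, r2 = -12.
t^2 + 16t + 48 = (t - r1)(t - r2) = (t + 4)(t + 12)


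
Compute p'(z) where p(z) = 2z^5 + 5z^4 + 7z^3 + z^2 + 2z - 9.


Apply the power rule term by term:
  d/dz(2z^5) = 10z^4
  d/dz(5z^4) = 20z^3
  d/dz(7z^3) = 21z^2
  d/dz(z^2) = 2z
  d/dz(2z) = 2
  d/dz(-9) = 0
p'(z) = 10z^4 + 20z^3 + 21z^2 + 2z + 2


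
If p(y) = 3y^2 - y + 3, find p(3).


Using direct substitution:
  3 * (3)^2 = 27
  -1 * (3)^1 = -3
  constant: 3
Sum = 27 - 3 + 3 = 27


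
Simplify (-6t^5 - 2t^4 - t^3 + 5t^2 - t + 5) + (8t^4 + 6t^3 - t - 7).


Align terms by degree and add:
  -6t^5 - 2t^4 - t^3 + 5t^2 - t + 5
+ 8t^4 + 6t^3 - t - 7
= -6t^5 + 6t^4 + 5t^3 + 5t^2 - 2t - 2


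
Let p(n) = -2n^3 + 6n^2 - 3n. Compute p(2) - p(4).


p(2) = 2
p(4) = -44
p(2) - p(4) = 2 + 44 = 46


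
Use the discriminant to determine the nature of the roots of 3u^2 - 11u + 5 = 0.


D = b^2 - 4ac = (-11)^2 - 4(3)(5) = 121 - 60 = 61
Since D > 0: two distinct irrational roots


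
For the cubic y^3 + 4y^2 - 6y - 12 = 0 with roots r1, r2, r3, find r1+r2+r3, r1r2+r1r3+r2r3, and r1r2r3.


Monic cubic y^3+by^2+cy+d=0: sum=-b, pairwise sum=c, product=-d.
b=4, c=-6, d=-12
r1+r2+r3 = -4
r1r2+r1r3+r2r3 = -6
r1r2r3 = 12


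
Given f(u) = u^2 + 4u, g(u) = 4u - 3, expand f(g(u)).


Substitute g(u) into f:
f(g(u)) = 1*(4u - 3)^2 + 4*(4u - 3)
(4u - 3)^2 = 16u^2 - 24u + 9
Expand and combine: 16u^2 - 8u - 3


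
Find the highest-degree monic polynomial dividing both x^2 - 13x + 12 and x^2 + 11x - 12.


Factor each:
  x^2 - 13x + 12 = (x - 1)(x - 12)
  x^2 + 11x - 12 = (x - 1)(x + 12)
Common monic factor: x - 1


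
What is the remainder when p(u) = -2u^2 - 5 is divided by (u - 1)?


By the Remainder Theorem, the remainder equals p(1):
  -2*(1)^2 = -2
  0*(1)^1 = 0
  constant: -5
Sum: -2 + 0 - 5 = -7


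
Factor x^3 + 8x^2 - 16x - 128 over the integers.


Try integer roots (divisors of -128). x=-4: p(-4)=0.
Divide out (x + 4): quotient is x^2 + 4x - 32.
Factor the quadratic: (x - 4)(x + 8)
Result: (x + 4)(x - 4)(x + 8)


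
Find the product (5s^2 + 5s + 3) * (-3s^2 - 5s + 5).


Distribute each term of the first polynomial:
  (5s^2)(-3s^2 - 5s + 5) = -15s^4 - 25s^3 + 25s^2
  (5s)(-3s^2 - 5s + 5) = -15s^3 - 25s^2 + 25s
  (3)(-3s^2 - 5s + 5) = -9s^2 - 15s + 15
Sum: -15s^4 - 40s^3 - 9s^2 + 10s + 15


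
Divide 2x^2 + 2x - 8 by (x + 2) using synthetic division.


Synthetic division with c = -2. Coefficients: 2, 2, -8
Bring down 2.
  2 * -2 = -4; -4 + 2 = -2
  -2 * -2 = 4; 4 - 8 = -4
Quotient: 2x - 2, Remainder: -4


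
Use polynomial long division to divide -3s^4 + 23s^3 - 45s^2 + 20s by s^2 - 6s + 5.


(-3s^4 + 23s^3 - 45s^2 + 20s) / (s^2 - 6s + 5)
Step 1: -3s^2 * (s^2 - 6s + 5) = -3s^4 + 18s^3 - 15s^2; subtract.
Step 2: 5s * (s^2 - 6s + 5) = 5s^3 - 30s^2 + 25s; subtract.
Step 3: 0 * (s^2 - 6s + 5) = 0; subtract.
Quotient: -3s^2 + 5s, Remainder: -5s


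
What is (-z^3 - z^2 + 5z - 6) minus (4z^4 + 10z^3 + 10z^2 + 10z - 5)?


Distribute the minus sign:
  (-z^3 - z^2 + 5z - 6)
- (4z^4 + 10z^3 + 10z^2 + 10z - 5)
Negate second polynomial: -4z^4 - 10z^3 - 10z^2 - 10z + 5
Add: -4z^4 - 11z^3 - 11z^2 - 5z - 1


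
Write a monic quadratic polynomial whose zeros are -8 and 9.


p(t) = (t + 8)(t - 9)
Expand: t^2 - t - 72


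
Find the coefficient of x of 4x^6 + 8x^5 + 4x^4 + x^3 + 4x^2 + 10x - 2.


Read off the coefficient of x: 10


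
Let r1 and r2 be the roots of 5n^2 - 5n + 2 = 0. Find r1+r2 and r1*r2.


For an^2+bn+c=0: sum = -b/a, product = c/a.
a=5, b=-5, c=2
Sum = -(-5)/5 = 1
Product = (2)/5 = 2/5


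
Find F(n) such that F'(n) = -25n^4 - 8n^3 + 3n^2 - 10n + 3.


Reverse power rule on each term:
  ∫ -25n^4 dn = -5n^5
  ∫ -8n^3 dn = -2n^4
  ∫ 3n^2 dn = n^3
  ∫ -10n dn = -5n^2
  ∫ 3 dn = 3n
F(n) = -5n^5 - 2n^4 + n^3 - 5n^2 + 3n + C


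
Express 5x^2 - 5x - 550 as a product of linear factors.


Roots satisfy r1 + r2 = -b/a = 1 and r1*r2 = c/a = -110.
So r1 = -10, r2 = 11.
5x^2 - 5x - 550 = 5(x - r1)(x - r2) = 5(x + 10)(x - 11)


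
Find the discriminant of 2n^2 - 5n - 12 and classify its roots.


D = b^2 - 4ac = (-5)^2 - 4(2)(-12) = 25 + 96 = 121
Since D > 0: two distinct rational roots


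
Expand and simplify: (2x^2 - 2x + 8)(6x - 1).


Distribute each term of the first polynomial:
  (2x^2)(6x - 1) = 12x^3 - 2x^2
  (-2x)(6x - 1) = -12x^2 + 2x
  (8)(6x - 1) = 48x - 8
Sum: 12x^3 - 14x^2 + 50x - 8


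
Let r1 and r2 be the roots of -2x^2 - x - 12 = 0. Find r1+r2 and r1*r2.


For ax^2+bx+c=0: sum = -b/a, product = c/a.
a=-2, b=-1, c=-12
Sum = -(-1)/-2 = -1/2
Product = (-12)/-2 = 6


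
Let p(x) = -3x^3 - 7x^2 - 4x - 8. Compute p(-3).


Using direct substitution:
  -3 * (-3)^3 = 81
  -7 * (-3)^2 = -63
  -4 * (-3)^1 = 12
  constant: -8
Sum = 81 - 63 + 12 - 8 = 22


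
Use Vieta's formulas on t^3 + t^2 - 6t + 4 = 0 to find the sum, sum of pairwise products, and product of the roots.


Monic cubic t^3+bt^2+ct+d=0: sum=-b, pairwise sum=c, product=-d.
b=1, c=-6, d=4
r1+r2+r3 = -1
r1r2+r1r3+r2r3 = -6
r1r2r3 = -4


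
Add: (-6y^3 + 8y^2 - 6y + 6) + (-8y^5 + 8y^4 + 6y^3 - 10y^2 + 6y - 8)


Align terms by degree and add:
  -6y^3 + 8y^2 - 6y + 6
  -8y^5 + 8y^4 + 6y^3 - 10y^2 + 6y - 8
= -8y^5 + 8y^4 - 2y^2 - 2


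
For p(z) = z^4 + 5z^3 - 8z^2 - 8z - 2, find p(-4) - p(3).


p(-4) = -162
p(3) = 118
p(-4) - p(3) = -162 - 118 = -280


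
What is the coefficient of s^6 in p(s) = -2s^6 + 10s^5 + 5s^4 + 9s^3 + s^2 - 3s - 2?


Read off the coefficient of s^6: -2


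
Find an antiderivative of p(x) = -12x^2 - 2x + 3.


Reverse power rule on each term:
  ∫ -12x^2 dx = -4x^3
  ∫ -2x dx = -x^2
  ∫ 3 dx = 3x
F(x) = -4x^3 - x^2 + 3x + C


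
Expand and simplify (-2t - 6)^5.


Expand (-2t - 6)^5 by repeated multiplication:
  (-2t - 6)^2 = 4t^2 + 24t + 36
  (-2t - 6)^3 = -8t^3 - 72t^2 - 216t - 216
  (-2t - 6)^4 = 16t^4 + 192t^3 + 864t^2 + 1728t + 1296
= -32t^5 - 480t^4 - 2880t^3 - 8640t^2 - 12960t - 7776


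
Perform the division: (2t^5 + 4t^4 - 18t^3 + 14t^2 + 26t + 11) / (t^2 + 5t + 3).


(2t^5 + 4t^4 - 18t^3 + 14t^2 + 26t + 11) / (t^2 + 5t + 3)
Step 1: 2t^3 * (t^2 + 5t + 3) = 2t^5 + 10t^4 + 6t^3; subtract.
Step 2: -6t^2 * (t^2 + 5t + 3) = -6t^4 - 30t^3 - 18t^2; subtract.
Step 3: 6t * (t^2 + 5t + 3) = 6t^3 + 30t^2 + 18t; subtract.
Step 4: 2 * (t^2 + 5t + 3) = 2t^2 + 10t + 6; subtract.
Quotient: 2t^3 - 6t^2 + 6t + 2, Remainder: -2t + 5


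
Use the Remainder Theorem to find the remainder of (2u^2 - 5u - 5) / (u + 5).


By the Remainder Theorem, the remainder equals p(-5):
  2*(-5)^2 = 50
  -5*(-5)^1 = 25
  constant: -5
Sum: 50 + 25 - 5 = 70


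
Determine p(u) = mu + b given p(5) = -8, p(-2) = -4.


p(u) = mu + b. Using p(5)=-8, p(-2)=-4:
m = (-8 + 4)/(5 + 2) = -4/7 = -4/7
b = -8 - m*(5) = -8 + 20/7 = -36/7
p(u) = -(4/7)u - (36/7)


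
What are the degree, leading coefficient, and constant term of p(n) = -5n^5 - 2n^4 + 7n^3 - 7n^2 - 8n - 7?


Highest power of n is 5, with coefficient -5. Constant term is -7.
Degree = 5, leading coefficient = -5, constant term = -7


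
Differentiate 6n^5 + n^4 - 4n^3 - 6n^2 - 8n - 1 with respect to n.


Apply the power rule term by term:
  d/dn(6n^5) = 30n^4
  d/dn(n^4) = 4n^3
  d/dn(-4n^3) = -12n^2
  d/dn(-6n^2) = -12n
  d/dn(-8n) = -8
  d/dn(-1) = 0
p'(n) = 30n^4 + 4n^3 - 12n^2 - 12n - 8


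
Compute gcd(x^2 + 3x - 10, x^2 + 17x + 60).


Factor each:
  x^2 + 3x - 10 = (x + 5)(x - 2)
  x^2 + 17x + 60 = (x + 5)(x + 12)
Common monic factor: x + 5


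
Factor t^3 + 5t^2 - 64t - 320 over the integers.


Try integer roots (divisors of -320). t=-8: p(-8)=0.
Divide out (t + 8): quotient is t^2 - 3t - 40.
Factor the quadratic: (t + 5)(t - 8)
Result: (t + 8)(t + 5)(t - 8)


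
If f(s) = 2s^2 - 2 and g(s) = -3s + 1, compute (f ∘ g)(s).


Substitute g(s) into f:
f(g(s)) = 2*(-3s + 1)^2 + (-2)
(-3s + 1)^2 = 9s^2 - 6s + 1
Expand and combine: 18s^2 - 12s


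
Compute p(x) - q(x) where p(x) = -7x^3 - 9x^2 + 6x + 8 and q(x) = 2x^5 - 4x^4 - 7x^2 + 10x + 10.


Distribute the minus sign:
  (-7x^3 - 9x^2 + 6x + 8)
- (2x^5 - 4x^4 - 7x^2 + 10x + 10)
Negate second polynomial: -2x^5 + 4x^4 + 7x^2 - 10x - 10
Add: -2x^5 + 4x^4 - 7x^3 - 2x^2 - 4x - 2


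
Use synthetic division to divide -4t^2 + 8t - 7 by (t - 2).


Synthetic division with c = 2. Coefficients: -4, 8, -7
Bring down -4.
  -4 * 2 = -8; -8 + 8 = 0
  0 * 2 = 0; 0 - 7 = -7
Quotient: -4t, Remainder: -7


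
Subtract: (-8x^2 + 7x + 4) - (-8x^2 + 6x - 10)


Distribute the minus sign:
  (-8x^2 + 7x + 4)
- (-8x^2 + 6x - 10)
Negate second polynomial: 8x^2 - 6x + 10
Add: x + 14


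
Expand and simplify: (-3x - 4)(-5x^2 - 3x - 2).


Distribute each term of the first polynomial:
  (-3x)(-5x^2 - 3x - 2) = 15x^3 + 9x^2 + 6x
  (-4)(-5x^2 - 3x - 2) = 20x^2 + 12x + 8
Sum: 15x^3 + 29x^2 + 18x + 8


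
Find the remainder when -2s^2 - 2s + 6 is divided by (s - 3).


By the Remainder Theorem, the remainder equals p(3):
  -2*(3)^2 = -18
  -2*(3)^1 = -6
  constant: 6
Sum: -18 - 6 + 6 = -18


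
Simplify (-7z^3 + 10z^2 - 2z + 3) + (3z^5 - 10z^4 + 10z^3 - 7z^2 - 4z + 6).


Align terms by degree and add:
  -7z^3 + 10z^2 - 2z + 3
+ 3z^5 - 10z^4 + 10z^3 - 7z^2 - 4z + 6
= 3z^5 - 10z^4 + 3z^3 + 3z^2 - 6z + 9


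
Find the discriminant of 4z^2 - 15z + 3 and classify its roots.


D = b^2 - 4ac = (-15)^2 - 4(4)(3) = 225 - 48 = 177
Since D > 0: two distinct irrational roots


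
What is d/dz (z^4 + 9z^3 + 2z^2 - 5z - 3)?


Apply the power rule term by term:
  d/dz(z^4) = 4z^3
  d/dz(9z^3) = 27z^2
  d/dz(2z^2) = 4z
  d/dz(-5z) = -5
  d/dz(-3) = 0
p'(z) = 4z^3 + 27z^2 + 4z - 5


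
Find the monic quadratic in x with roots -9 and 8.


p(x) = (x + 9)(x - 8)
Expand: x^2 + x - 72


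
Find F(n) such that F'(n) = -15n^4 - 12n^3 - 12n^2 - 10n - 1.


Reverse power rule on each term:
  ∫ -15n^4 dn = -3n^5
  ∫ -12n^3 dn = -3n^4
  ∫ -12n^2 dn = -4n^3
  ∫ -10n dn = -5n^2
  ∫ -1 dn = -n
F(n) = -3n^5 - 3n^4 - 4n^3 - 5n^2 - n + C


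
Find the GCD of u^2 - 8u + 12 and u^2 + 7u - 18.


Factor each:
  u^2 - 8u + 12 = (u - 2)(u - 6)
  u^2 + 7u - 18 = (u - 2)(u + 9)
Common monic factor: u - 2


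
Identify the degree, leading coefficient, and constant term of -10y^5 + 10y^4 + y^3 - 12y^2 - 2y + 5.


Highest power of y is 5, with coefficient -10. Constant term is 5.
Degree = 5, leading coefficient = -10, constant term = 5


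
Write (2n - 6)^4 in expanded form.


Expand (2n - 6)^4 by repeated multiplication:
  (2n - 6)^2 = 4n^2 - 24n + 36
  (2n - 6)^3 = 8n^3 - 72n^2 + 216n - 216
= 16n^4 - 192n^3 + 864n^2 - 1728n + 1296


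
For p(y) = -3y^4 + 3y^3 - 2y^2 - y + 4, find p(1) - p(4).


p(1) = 1
p(4) = -608
p(1) - p(4) = 1 + 608 = 609


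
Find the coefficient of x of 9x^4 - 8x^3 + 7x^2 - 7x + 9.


Read off the coefficient of x: -7


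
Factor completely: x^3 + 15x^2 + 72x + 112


Try integer roots (divisors of 112). x=-4: p(-4)=0.
Divide out (x + 4): quotient is x^2 + 11x + 28.
Factor the quadratic: (x + 7)(x + 4)
Result: (x + 4)(x + 7)(x + 4)


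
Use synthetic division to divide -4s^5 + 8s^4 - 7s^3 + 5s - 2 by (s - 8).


Synthetic division with c = 8. Coefficients: -4, 8, -7, 0, 5, -2
Bring down -4.
  -4 * 8 = -32; -32 + 8 = -24
  -24 * 8 = -192; -192 - 7 = -199
  -199 * 8 = -1592; -1592 + 0 = -1592
  -1592 * 8 = -12736; -12736 + 5 = -12731
  -12731 * 8 = -101848; -101848 - 2 = -101850
Quotient: -4s^4 - 24s^3 - 199s^2 - 1592s - 12731, Remainder: -101850


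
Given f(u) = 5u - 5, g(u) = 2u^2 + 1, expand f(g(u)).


Substitute g(u) into f:
f(g(u)) = 5*(2u^2 + 1) + (-5)
Expand and combine: 10u^2


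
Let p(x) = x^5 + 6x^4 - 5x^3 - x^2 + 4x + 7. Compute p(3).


Using direct substitution:
  1 * (3)^5 = 243
  6 * (3)^4 = 486
  -5 * (3)^3 = -135
  -1 * (3)^2 = -9
  4 * (3)^1 = 12
  constant: 7
Sum = 243 + 486 - 135 - 9 + 12 + 7 = 604


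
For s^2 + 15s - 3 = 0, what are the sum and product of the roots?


For as^2+bs+c=0: sum = -b/a, product = c/a.
a=1, b=15, c=-3
Sum = -(15)/1 = -15
Product = (-3)/1 = -3


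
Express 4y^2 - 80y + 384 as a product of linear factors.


Roots satisfy r1 + r2 = -b/a = 20 and r1*r2 = c/a = 96.
So r1 = 8, r2 = 12.
4y^2 - 80y + 384 = 4(y - r1)(y - r2) = 4(y - 8)(y - 12)


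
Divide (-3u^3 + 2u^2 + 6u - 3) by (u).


(-3u^3 + 2u^2 + 6u - 3) / (u)
Step 1: -3u^2 * (u) = -3u^3; subtract.
Step 2: 2u * (u) = 2u^2; subtract.
Step 3: 6 * (u) = 6u; subtract.
Quotient: -3u^2 + 2u + 6, Remainder: -3


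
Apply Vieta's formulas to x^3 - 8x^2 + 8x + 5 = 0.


Monic cubic x^3+bx^2+cx+d=0: sum=-b, pairwise sum=c, product=-d.
b=-8, c=8, d=5
r1+r2+r3 = 8
r1r2+r1r3+r2r3 = 8
r1r2r3 = -5


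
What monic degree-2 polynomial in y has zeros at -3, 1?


p(y) = (y + 3)(y - 1)
Expand: y^2 + 2y - 3


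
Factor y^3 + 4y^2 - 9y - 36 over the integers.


Try integer roots (divisors of -36). y=3: p(3)=0.
Divide out (y - 3): quotient is y^2 + 7y + 12.
Factor the quadratic: (y + 3)(y + 4)
Result: (y - 3)(y + 3)(y + 4)


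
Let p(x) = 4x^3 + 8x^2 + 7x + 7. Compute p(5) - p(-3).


p(5) = 742
p(-3) = -50
p(5) - p(-3) = 742 + 50 = 792


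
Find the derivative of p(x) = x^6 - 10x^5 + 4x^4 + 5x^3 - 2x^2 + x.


Apply the power rule term by term:
  d/dx(x^6) = 6x^5
  d/dx(-10x^5) = -50x^4
  d/dx(4x^4) = 16x^3
  d/dx(5x^3) = 15x^2
  d/dx(-2x^2) = -4x
  d/dx(x) = 1
p'(x) = 6x^5 - 50x^4 + 16x^3 + 15x^2 - 4x + 1


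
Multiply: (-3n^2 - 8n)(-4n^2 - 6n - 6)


Distribute each term of the first polynomial:
  (-3n^2)(-4n^2 - 6n - 6) = 12n^4 + 18n^3 + 18n^2
  (-8n)(-4n^2 - 6n - 6) = 32n^3 + 48n^2 + 48n
Sum: 12n^4 + 50n^3 + 66n^2 + 48n


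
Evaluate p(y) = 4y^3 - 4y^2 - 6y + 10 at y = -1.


Using direct substitution:
  4 * (-1)^3 = -4
  -4 * (-1)^2 = -4
  -6 * (-1)^1 = 6
  constant: 10
Sum = -4 - 4 + 6 + 10 = 8


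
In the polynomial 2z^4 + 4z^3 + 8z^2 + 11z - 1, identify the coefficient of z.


Read off the coefficient of z: 11


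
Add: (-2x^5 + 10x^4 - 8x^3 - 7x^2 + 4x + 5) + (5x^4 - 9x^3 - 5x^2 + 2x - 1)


Align terms by degree and add:
  -2x^5 + 10x^4 - 8x^3 - 7x^2 + 4x + 5
+ 5x^4 - 9x^3 - 5x^2 + 2x - 1
= -2x^5 + 15x^4 - 17x^3 - 12x^2 + 6x + 4


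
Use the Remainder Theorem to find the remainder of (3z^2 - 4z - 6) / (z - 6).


By the Remainder Theorem, the remainder equals p(6):
  3*(6)^2 = 108
  -4*(6)^1 = -24
  constant: -6
Sum: 108 - 24 - 6 = 78


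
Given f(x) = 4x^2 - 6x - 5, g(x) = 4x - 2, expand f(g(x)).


Substitute g(x) into f:
f(g(x)) = 4*(4x - 2)^2 + (-6)*(4x - 2) + (-5)
(4x - 2)^2 = 16x^2 - 16x + 4
Expand and combine: 64x^2 - 88x + 23


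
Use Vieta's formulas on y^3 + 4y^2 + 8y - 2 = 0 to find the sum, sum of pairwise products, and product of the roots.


Monic cubic y^3+by^2+cy+d=0: sum=-b, pairwise sum=c, product=-d.
b=4, c=8, d=-2
r1+r2+r3 = -4
r1r2+r1r3+r2r3 = 8
r1r2r3 = 2


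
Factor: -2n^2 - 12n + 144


Roots satisfy r1 + r2 = -b/a = -6 and r1*r2 = c/a = -72.
So r1 = 6, r2 = -12.
-2n^2 - 12n + 144 = -2(n - r1)(n - r2) = -2(n - 6)(n + 12)


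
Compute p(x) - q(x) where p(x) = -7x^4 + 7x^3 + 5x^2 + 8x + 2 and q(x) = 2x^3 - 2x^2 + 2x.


Distribute the minus sign:
  (-7x^4 + 7x^3 + 5x^2 + 8x + 2)
- (2x^3 - 2x^2 + 2x)
Negate second polynomial: -2x^3 + 2x^2 - 2x
Add: -7x^4 + 5x^3 + 7x^2 + 6x + 2


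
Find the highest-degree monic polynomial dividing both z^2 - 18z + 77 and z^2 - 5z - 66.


Factor each:
  z^2 - 18z + 77 = (z - 11)(z - 7)
  z^2 - 5z - 66 = (z - 11)(z + 6)
Common monic factor: z - 11


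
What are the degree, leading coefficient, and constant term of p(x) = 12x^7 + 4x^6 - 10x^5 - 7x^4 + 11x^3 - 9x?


Highest power of x is 7, with coefficient 12. Constant term is 0.
Degree = 7, leading coefficient = 12, constant term = 0


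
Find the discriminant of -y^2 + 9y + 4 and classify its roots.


D = b^2 - 4ac = (9)^2 - 4(-1)(4) = 81 + 16 = 97
Since D > 0: two distinct irrational roots


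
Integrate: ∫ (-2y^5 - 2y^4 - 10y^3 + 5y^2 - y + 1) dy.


Reverse power rule on each term:
  ∫ -2y^5 dy = -(1/3)y^6
  ∫ -2y^4 dy = -(2/5)y^5
  ∫ -10y^3 dy = -(5/2)y^4
  ∫ 5y^2 dy = (5/3)y^3
  ∫ -y dy = -(1/2)y^2
  ∫ 1 dy = y
F(y) = -(1/3)y^6 - (2/5)y^5 - (5/2)y^4 + (5/3)y^3 - (1/2)y^2 + y + C


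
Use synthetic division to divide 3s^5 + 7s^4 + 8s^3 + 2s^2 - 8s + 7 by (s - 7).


Synthetic division with c = 7. Coefficients: 3, 7, 8, 2, -8, 7
Bring down 3.
  3 * 7 = 21; 21 + 7 = 28
  28 * 7 = 196; 196 + 8 = 204
  204 * 7 = 1428; 1428 + 2 = 1430
  1430 * 7 = 10010; 10010 - 8 = 10002
  10002 * 7 = 70014; 70014 + 7 = 70021
Quotient: 3s^4 + 28s^3 + 204s^2 + 1430s + 10002, Remainder: 70021


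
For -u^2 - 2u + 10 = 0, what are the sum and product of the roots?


For au^2+bu+c=0: sum = -b/a, product = c/a.
a=-1, b=-2, c=10
Sum = -(-2)/-1 = -2
Product = (10)/-1 = -10


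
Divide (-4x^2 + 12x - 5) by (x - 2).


(-4x^2 + 12x - 5) / (x - 2)
Step 1: -4x * (x - 2) = -4x^2 + 8x; subtract.
Step 2: 4 * (x - 2) = 4x - 8; subtract.
Quotient: -4x + 4, Remainder: 3


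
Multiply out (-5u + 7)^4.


Expand (-5u + 7)^4 by repeated multiplication:
  (-5u + 7)^2 = 25u^2 - 70u + 49
  (-5u + 7)^3 = -125u^3 + 525u^2 - 735u + 343
= 625u^4 - 3500u^3 + 7350u^2 - 6860u + 2401


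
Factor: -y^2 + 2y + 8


Roots satisfy r1 + r2 = -b/a = 2 and r1*r2 = c/a = -8.
So r1 = 4, r2 = -2.
-y^2 + 2y + 8 = -(y - r1)(y - r2) = -(y - 4)(y + 2)


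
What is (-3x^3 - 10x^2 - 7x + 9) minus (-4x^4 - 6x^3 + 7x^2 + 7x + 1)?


Distribute the minus sign:
  (-3x^3 - 10x^2 - 7x + 9)
- (-4x^4 - 6x^3 + 7x^2 + 7x + 1)
Negate second polynomial: 4x^4 + 6x^3 - 7x^2 - 7x - 1
Add: 4x^4 + 3x^3 - 17x^2 - 14x + 8


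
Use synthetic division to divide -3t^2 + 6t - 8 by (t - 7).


Synthetic division with c = 7. Coefficients: -3, 6, -8
Bring down -3.
  -3 * 7 = -21; -21 + 6 = -15
  -15 * 7 = -105; -105 - 8 = -113
Quotient: -3t - 15, Remainder: -113


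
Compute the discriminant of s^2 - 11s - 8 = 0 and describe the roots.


D = b^2 - 4ac = (-11)^2 - 4(1)(-8) = 121 + 32 = 153
Since D > 0: two distinct irrational roots


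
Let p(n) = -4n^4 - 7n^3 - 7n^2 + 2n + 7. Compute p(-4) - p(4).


p(-4) = -689
p(4) = -1569
p(-4) - p(4) = -689 + 1569 = 880


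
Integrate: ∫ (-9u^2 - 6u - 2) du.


Reverse power rule on each term:
  ∫ -9u^2 du = -3u^3
  ∫ -6u du = -3u^2
  ∫ -2 du = -2u
F(u) = -3u^3 - 3u^2 - 2u + C


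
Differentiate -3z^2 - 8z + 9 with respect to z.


Apply the power rule term by term:
  d/dz(-3z^2) = -6z
  d/dz(-8z) = -8
  d/dz(9) = 0
p'(z) = -6z - 8


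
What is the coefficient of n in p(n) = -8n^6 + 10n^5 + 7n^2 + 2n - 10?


Read off the coefficient of n: 2


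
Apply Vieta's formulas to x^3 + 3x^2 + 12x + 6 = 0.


Monic cubic x^3+bx^2+cx+d=0: sum=-b, pairwise sum=c, product=-d.
b=3, c=12, d=6
r1+r2+r3 = -3
r1r2+r1r3+r2r3 = 12
r1r2r3 = -6


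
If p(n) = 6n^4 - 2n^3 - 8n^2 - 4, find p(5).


Using direct substitution:
  6 * (5)^4 = 3750
  -2 * (5)^3 = -250
  -8 * (5)^2 = -200
  0 * (5)^1 = 0
  constant: -4
Sum = 3750 - 250 - 200 + 0 - 4 = 3296


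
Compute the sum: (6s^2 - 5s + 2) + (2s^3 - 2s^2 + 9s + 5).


Align terms by degree and add:
  6s^2 - 5s + 2
+ 2s^3 - 2s^2 + 9s + 5
= 2s^3 + 4s^2 + 4s + 7


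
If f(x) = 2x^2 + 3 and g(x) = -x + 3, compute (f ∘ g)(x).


Substitute g(x) into f:
f(g(x)) = 2*(-x + 3)^2 + 3
(-x + 3)^2 = x^2 - 6x + 9
Expand and combine: 2x^2 - 12x + 21


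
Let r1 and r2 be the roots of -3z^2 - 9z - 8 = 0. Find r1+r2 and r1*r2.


For az^2+bz+c=0: sum = -b/a, product = c/a.
a=-3, b=-9, c=-8
Sum = -(-9)/-3 = -3
Product = (-8)/-3 = 8/3


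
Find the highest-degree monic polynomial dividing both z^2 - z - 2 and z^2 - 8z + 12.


Factor each:
  z^2 - z - 2 = (z - 2)(z + 1)
  z^2 - 8z + 12 = (z - 2)(z - 6)
Common monic factor: z - 2


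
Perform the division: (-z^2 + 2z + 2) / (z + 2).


(-z^2 + 2z + 2) / (z + 2)
Step 1: -z * (z + 2) = -z^2 - 2z; subtract.
Step 2: 4 * (z + 2) = 4z + 8; subtract.
Quotient: -z + 4, Remainder: -6


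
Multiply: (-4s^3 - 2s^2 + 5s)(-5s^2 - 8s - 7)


Distribute each term of the first polynomial:
  (-4s^3)(-5s^2 - 8s - 7) = 20s^5 + 32s^4 + 28s^3
  (-2s^2)(-5s^2 - 8s - 7) = 10s^4 + 16s^3 + 14s^2
  (5s)(-5s^2 - 8s - 7) = -25s^3 - 40s^2 - 35s
Sum: 20s^5 + 42s^4 + 19s^3 - 26s^2 - 35s


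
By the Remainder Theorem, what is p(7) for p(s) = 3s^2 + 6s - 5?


By the Remainder Theorem, the remainder equals p(7):
  3*(7)^2 = 147
  6*(7)^1 = 42
  constant: -5
Sum: 147 + 42 - 5 = 184


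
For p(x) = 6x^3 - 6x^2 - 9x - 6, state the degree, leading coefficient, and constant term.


Highest power of x is 3, with coefficient 6. Constant term is -6.
Degree = 3, leading coefficient = 6, constant term = -6


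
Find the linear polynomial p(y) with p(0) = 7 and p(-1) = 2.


p(y) = my + b. Using p(0)=7, p(-1)=2:
m = (7 - 2)/(0 + 1) = 5/1 = 5
b = 7 - m*(0) = 7 = 7
p(y) = 5y + 7


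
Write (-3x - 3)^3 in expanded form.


Expand (-3x - 3)^3 by repeated multiplication:
  (-3x - 3)^2 = 9x^2 + 18x + 9
= -27x^3 - 81x^2 - 81x - 27


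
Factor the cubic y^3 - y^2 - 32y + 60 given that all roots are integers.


Try integer roots (divisors of 60). y=2: p(2)=0.
Divide out (y - 2): quotient is y^2 + y - 30.
Factor the quadratic: (y + 6)(y - 5)
Result: (y - 2)(y + 6)(y - 5)


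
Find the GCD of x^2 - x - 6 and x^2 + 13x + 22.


Factor each:
  x^2 - x - 6 = (x + 2)(x - 3)
  x^2 + 13x + 22 = (x + 2)(x + 11)
Common monic factor: x + 2


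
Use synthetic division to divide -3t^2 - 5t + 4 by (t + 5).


Synthetic division with c = -5. Coefficients: -3, -5, 4
Bring down -3.
  -3 * -5 = 15; 15 - 5 = 10
  10 * -5 = -50; -50 + 4 = -46
Quotient: -3t + 10, Remainder: -46


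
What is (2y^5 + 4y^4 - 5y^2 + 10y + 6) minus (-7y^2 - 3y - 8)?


Distribute the minus sign:
  (2y^5 + 4y^4 - 5y^2 + 10y + 6)
- (-7y^2 - 3y - 8)
Negate second polynomial: 7y^2 + 3y + 8
Add: 2y^5 + 4y^4 + 2y^2 + 13y + 14


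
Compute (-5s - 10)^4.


Expand (-5s - 10)^4 by repeated multiplication:
  (-5s - 10)^2 = 25s^2 + 100s + 100
  (-5s - 10)^3 = -125s^3 - 750s^2 - 1500s - 1000
= 625s^4 + 5000s^3 + 15000s^2 + 20000s + 10000


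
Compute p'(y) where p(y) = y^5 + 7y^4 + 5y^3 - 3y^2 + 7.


Apply the power rule term by term:
  d/dy(y^5) = 5y^4
  d/dy(7y^4) = 28y^3
  d/dy(5y^3) = 15y^2
  d/dy(-3y^2) = -6y
  d/dy(7) = 0
p'(y) = 5y^4 + 28y^3 + 15y^2 - 6y


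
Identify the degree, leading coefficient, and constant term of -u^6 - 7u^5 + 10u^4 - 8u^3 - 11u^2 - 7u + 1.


Highest power of u is 6, with coefficient -1. Constant term is 1.
Degree = 6, leading coefficient = -1, constant term = 1


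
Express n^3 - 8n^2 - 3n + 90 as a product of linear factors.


Try integer roots (divisors of 90). n=5: p(5)=0.
Divide out (n - 5): quotient is n^2 - 3n - 18.
Factor the quadratic: (n + 3)(n - 6)
Result: (n - 5)(n + 3)(n - 6)


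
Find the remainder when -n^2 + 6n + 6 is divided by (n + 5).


By the Remainder Theorem, the remainder equals p(-5):
  -1*(-5)^2 = -25
  6*(-5)^1 = -30
  constant: 6
Sum: -25 - 30 + 6 = -49


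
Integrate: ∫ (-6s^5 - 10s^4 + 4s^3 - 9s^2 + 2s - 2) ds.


Reverse power rule on each term:
  ∫ -6s^5 ds = -s^6
  ∫ -10s^4 ds = -2s^5
  ∫ 4s^3 ds = s^4
  ∫ -9s^2 ds = -3s^3
  ∫ 2s ds = s^2
  ∫ -2 ds = -2s
F(s) = -s^6 - 2s^5 + s^4 - 3s^3 + s^2 - 2s + C


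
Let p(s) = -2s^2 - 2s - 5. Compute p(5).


Using direct substitution:
  -2 * (5)^2 = -50
  -2 * (5)^1 = -10
  constant: -5
Sum = -50 - 10 - 5 = -65


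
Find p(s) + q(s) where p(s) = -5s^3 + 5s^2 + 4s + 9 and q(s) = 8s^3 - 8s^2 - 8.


Align terms by degree and add:
  -5s^3 + 5s^2 + 4s + 9
+ 8s^3 - 8s^2 - 8
= 3s^3 - 3s^2 + 4s + 1


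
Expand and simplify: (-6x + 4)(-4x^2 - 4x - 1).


Distribute each term of the first polynomial:
  (-6x)(-4x^2 - 4x - 1) = 24x^3 + 24x^2 + 6x
  (4)(-4x^2 - 4x - 1) = -16x^2 - 16x - 4
Sum: 24x^3 + 8x^2 - 10x - 4


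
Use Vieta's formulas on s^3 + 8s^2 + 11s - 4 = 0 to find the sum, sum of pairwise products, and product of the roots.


Monic cubic s^3+bs^2+cs+d=0: sum=-b, pairwise sum=c, product=-d.
b=8, c=11, d=-4
r1+r2+r3 = -8
r1r2+r1r3+r2r3 = 11
r1r2r3 = 4


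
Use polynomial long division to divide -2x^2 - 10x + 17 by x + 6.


(-2x^2 - 10x + 17) / (x + 6)
Step 1: -2x * (x + 6) = -2x^2 - 12x; subtract.
Step 2: 2 * (x + 6) = 2x + 12; subtract.
Quotient: -2x + 2, Remainder: 5


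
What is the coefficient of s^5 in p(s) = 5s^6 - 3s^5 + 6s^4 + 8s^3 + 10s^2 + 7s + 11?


Read off the coefficient of s^5: -3


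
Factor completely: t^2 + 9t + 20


Roots satisfy r1 + r2 = -b/a = -9 and r1*r2 = c/a = 20.
So r1 = -4, r2 = -5.
t^2 + 9t + 20 = (t - r1)(t - r2) = (t + 4)(t + 5)


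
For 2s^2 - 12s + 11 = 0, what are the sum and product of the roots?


For as^2+bs+c=0: sum = -b/a, product = c/a.
a=2, b=-12, c=11
Sum = -(-12)/2 = 6
Product = (11)/2 = 11/2


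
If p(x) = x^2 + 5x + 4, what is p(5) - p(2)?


p(5) = 54
p(2) = 18
p(5) - p(2) = 54 - 18 = 36


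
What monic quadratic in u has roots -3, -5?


p(u) = (u + 3)(u + 5)
Expand: u^2 + 8u + 15


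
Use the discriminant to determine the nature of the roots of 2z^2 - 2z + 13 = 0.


D = b^2 - 4ac = (-2)^2 - 4(2)(13) = 4 - 104 = -100
Since D < 0: two complex conjugate roots (no real roots)


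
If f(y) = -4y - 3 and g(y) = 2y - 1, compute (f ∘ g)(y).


Substitute g(y) into f:
f(g(y)) = -4*(2y - 1) + (-3)
Expand and combine: -8y + 1


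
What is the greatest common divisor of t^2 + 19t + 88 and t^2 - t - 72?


Factor each:
  t^2 + 19t + 88 = (t + 8)(t + 11)
  t^2 - t - 72 = (t + 8)(t - 9)
Common monic factor: t + 8


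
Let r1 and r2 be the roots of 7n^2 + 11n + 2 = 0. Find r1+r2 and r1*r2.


For an^2+bn+c=0: sum = -b/a, product = c/a.
a=7, b=11, c=2
Sum = -(11)/7 = -11/7
Product = (2)/7 = 2/7


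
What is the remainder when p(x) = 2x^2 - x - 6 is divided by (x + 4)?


By the Remainder Theorem, the remainder equals p(-4):
  2*(-4)^2 = 32
  -1*(-4)^1 = 4
  constant: -6
Sum: 32 + 4 - 6 = 30


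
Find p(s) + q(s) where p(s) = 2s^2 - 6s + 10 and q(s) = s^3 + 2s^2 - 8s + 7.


Align terms by degree and add:
  2s^2 - 6s + 10
+ s^3 + 2s^2 - 8s + 7
= s^3 + 4s^2 - 14s + 17


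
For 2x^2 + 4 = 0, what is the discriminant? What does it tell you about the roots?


D = b^2 - 4ac = (0)^2 - 4(2)(4) = 0 - 32 = -32
Since D < 0: two complex conjugate roots (no real roots)


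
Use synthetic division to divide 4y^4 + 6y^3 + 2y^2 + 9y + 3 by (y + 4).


Synthetic division with c = -4. Coefficients: 4, 6, 2, 9, 3
Bring down 4.
  4 * -4 = -16; -16 + 6 = -10
  -10 * -4 = 40; 40 + 2 = 42
  42 * -4 = -168; -168 + 9 = -159
  -159 * -4 = 636; 636 + 3 = 639
Quotient: 4y^3 - 10y^2 + 42y - 159, Remainder: 639


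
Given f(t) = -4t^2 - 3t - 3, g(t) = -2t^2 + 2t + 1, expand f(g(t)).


Substitute g(t) into f:
f(g(t)) = -4*(-2t^2 + 2t + 1)^2 + (-3)*(-2t^2 + 2t + 1) + (-3)
(-2t^2 + 2t + 1)^2 = 4t^4 - 8t^3 + 4t + 1
Expand and combine: -16t^4 + 32t^3 + 6t^2 - 22t - 10


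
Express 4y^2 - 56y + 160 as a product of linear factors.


Roots satisfy r1 + r2 = -b/a = 14 and r1*r2 = c/a = 40.
So r1 = 4, r2 = 10.
4y^2 - 56y + 160 = 4(y - r1)(y - r2) = 4(y - 4)(y - 10)


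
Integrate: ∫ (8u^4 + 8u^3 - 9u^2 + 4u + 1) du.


Reverse power rule on each term:
  ∫ 8u^4 du = (8/5)u^5
  ∫ 8u^3 du = 2u^4
  ∫ -9u^2 du = -3u^3
  ∫ 4u du = 2u^2
  ∫ 1 du = u
F(u) = (8/5)u^5 + 2u^4 - 3u^3 + 2u^2 + u + C


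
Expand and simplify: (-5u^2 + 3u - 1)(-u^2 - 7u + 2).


Distribute each term of the first polynomial:
  (-5u^2)(-u^2 - 7u + 2) = 5u^4 + 35u^3 - 10u^2
  (3u)(-u^2 - 7u + 2) = -3u^3 - 21u^2 + 6u
  (-1)(-u^2 - 7u + 2) = u^2 + 7u - 2
Sum: 5u^4 + 32u^3 - 30u^2 + 13u - 2


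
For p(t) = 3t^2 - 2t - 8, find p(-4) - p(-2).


p(-4) = 48
p(-2) = 8
p(-4) - p(-2) = 48 - 8 = 40


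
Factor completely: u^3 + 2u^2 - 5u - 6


Try integer roots (divisors of -6). u=-3: p(-3)=0.
Divide out (u + 3): quotient is u^2 - u - 2.
Factor the quadratic: (u - 2)(u + 1)
Result: (u + 3)(u - 2)(u + 1)


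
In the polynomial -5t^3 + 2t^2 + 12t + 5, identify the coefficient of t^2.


Read off the coefficient of t^2: 2


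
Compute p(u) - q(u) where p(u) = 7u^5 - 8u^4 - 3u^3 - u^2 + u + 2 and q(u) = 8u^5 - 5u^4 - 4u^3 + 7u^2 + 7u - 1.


Distribute the minus sign:
  (7u^5 - 8u^4 - 3u^3 - u^2 + u + 2)
- (8u^5 - 5u^4 - 4u^3 + 7u^2 + 7u - 1)
Negate second polynomial: -8u^5 + 5u^4 + 4u^3 - 7u^2 - 7u + 1
Add: -u^5 - 3u^4 + u^3 - 8u^2 - 6u + 3


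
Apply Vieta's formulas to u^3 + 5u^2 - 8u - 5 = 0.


Monic cubic u^3+bu^2+cu+d=0: sum=-b, pairwise sum=c, product=-d.
b=5, c=-8, d=-5
r1+r2+r3 = -5
r1r2+r1r3+r2r3 = -8
r1r2r3 = 5


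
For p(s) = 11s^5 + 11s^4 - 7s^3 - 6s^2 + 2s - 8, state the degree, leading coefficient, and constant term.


Highest power of s is 5, with coefficient 11. Constant term is -8.
Degree = 5, leading coefficient = 11, constant term = -8


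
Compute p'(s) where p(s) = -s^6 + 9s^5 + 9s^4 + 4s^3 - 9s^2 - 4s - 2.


Apply the power rule term by term:
  d/ds(-s^6) = -6s^5
  d/ds(9s^5) = 45s^4
  d/ds(9s^4) = 36s^3
  d/ds(4s^3) = 12s^2
  d/ds(-9s^2) = -18s
  d/ds(-4s) = -4
  d/ds(-2) = 0
p'(s) = -6s^5 + 45s^4 + 36s^3 + 12s^2 - 18s - 4


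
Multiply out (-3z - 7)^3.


Expand (-3z - 7)^3 by repeated multiplication:
  (-3z - 7)^2 = 9z^2 + 42z + 49
= -27z^3 - 189z^2 - 441z - 343


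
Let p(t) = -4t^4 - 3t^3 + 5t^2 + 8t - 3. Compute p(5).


Using direct substitution:
  -4 * (5)^4 = -2500
  -3 * (5)^3 = -375
  5 * (5)^2 = 125
  8 * (5)^1 = 40
  constant: -3
Sum = -2500 - 375 + 125 + 40 - 3 = -2713


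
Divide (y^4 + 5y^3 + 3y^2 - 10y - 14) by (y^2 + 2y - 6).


(y^4 + 5y^3 + 3y^2 - 10y - 14) / (y^2 + 2y - 6)
Step 1: y^2 * (y^2 + 2y - 6) = y^4 + 2y^3 - 6y^2; subtract.
Step 2: 3y * (y^2 + 2y - 6) = 3y^3 + 6y^2 - 18y; subtract.
Step 3: 3 * (y^2 + 2y - 6) = 3y^2 + 6y - 18; subtract.
Quotient: y^2 + 3y + 3, Remainder: 2y + 4


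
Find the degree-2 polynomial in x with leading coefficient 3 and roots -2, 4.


p(x) = 3(x + 2)(x - 4)
Expand: 3x^2 - 6x - 24


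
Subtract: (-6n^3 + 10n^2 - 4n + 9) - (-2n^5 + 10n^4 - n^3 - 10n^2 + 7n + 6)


Distribute the minus sign:
  (-6n^3 + 10n^2 - 4n + 9)
- (-2n^5 + 10n^4 - n^3 - 10n^2 + 7n + 6)
Negate second polynomial: 2n^5 - 10n^4 + n^3 + 10n^2 - 7n - 6
Add: 2n^5 - 10n^4 - 5n^3 + 20n^2 - 11n + 3


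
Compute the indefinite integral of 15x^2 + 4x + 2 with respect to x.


Reverse power rule on each term:
  ∫ 15x^2 dx = 5x^3
  ∫ 4x dx = 2x^2
  ∫ 2 dx = 2x
F(x) = 5x^3 + 2x^2 + 2x + C


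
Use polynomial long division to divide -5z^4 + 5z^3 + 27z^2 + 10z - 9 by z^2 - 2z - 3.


(-5z^4 + 5z^3 + 27z^2 + 10z - 9) / (z^2 - 2z - 3)
Step 1: -5z^2 * (z^2 - 2z - 3) = -5z^4 + 10z^3 + 15z^2; subtract.
Step 2: -5z * (z^2 - 2z - 3) = -5z^3 + 10z^2 + 15z; subtract.
Step 3: 2 * (z^2 - 2z - 3) = 2z^2 - 4z - 6; subtract.
Quotient: -5z^2 - 5z + 2, Remainder: -z - 3


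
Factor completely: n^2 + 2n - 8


Roots satisfy r1 + r2 = -b/a = -2 and r1*r2 = c/a = -8.
So r1 = 2, r2 = -4.
n^2 + 2n - 8 = (n - r1)(n - r2) = (n - 2)(n + 4)


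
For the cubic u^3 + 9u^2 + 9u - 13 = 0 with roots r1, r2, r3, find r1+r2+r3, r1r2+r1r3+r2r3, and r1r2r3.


Monic cubic u^3+bu^2+cu+d=0: sum=-b, pairwise sum=c, product=-d.
b=9, c=9, d=-13
r1+r2+r3 = -9
r1r2+r1r3+r2r3 = 9
r1r2r3 = 13


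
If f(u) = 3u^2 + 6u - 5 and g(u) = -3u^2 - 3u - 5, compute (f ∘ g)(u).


Substitute g(u) into f:
f(g(u)) = 3*(-3u^2 - 3u - 5)^2 + 6*(-3u^2 - 3u - 5) + (-5)
(-3u^2 - 3u - 5)^2 = 9u^4 + 18u^3 + 39u^2 + 30u + 25
Expand and combine: 27u^4 + 54u^3 + 99u^2 + 72u + 40


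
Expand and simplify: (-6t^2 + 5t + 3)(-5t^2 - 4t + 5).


Distribute each term of the first polynomial:
  (-6t^2)(-5t^2 - 4t + 5) = 30t^4 + 24t^3 - 30t^2
  (5t)(-5t^2 - 4t + 5) = -25t^3 - 20t^2 + 25t
  (3)(-5t^2 - 4t + 5) = -15t^2 - 12t + 15
Sum: 30t^4 - t^3 - 65t^2 + 13t + 15


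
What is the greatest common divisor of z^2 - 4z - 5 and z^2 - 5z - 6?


Factor each:
  z^2 - 4z - 5 = (z + 1)(z - 5)
  z^2 - 5z - 6 = (z + 1)(z - 6)
Common monic factor: z + 1


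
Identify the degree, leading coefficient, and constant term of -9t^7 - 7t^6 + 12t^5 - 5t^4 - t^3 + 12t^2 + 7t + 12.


Highest power of t is 7, with coefficient -9. Constant term is 12.
Degree = 7, leading coefficient = -9, constant term = 12


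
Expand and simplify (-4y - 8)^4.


Expand (-4y - 8)^4 by repeated multiplication:
  (-4y - 8)^2 = 16y^2 + 64y + 64
  (-4y - 8)^3 = -64y^3 - 384y^2 - 768y - 512
= 256y^4 + 2048y^3 + 6144y^2 + 8192y + 4096


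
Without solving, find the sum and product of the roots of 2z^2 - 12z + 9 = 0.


For az^2+bz+c=0: sum = -b/a, product = c/a.
a=2, b=-12, c=9
Sum = -(-12)/2 = 6
Product = (9)/2 = 9/2


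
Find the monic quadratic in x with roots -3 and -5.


p(x) = (x + 3)(x + 5)
Expand: x^2 + 8x + 15


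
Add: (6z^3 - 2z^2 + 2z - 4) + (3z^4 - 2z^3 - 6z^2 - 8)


Align terms by degree and add:
  6z^3 - 2z^2 + 2z - 4
+ 3z^4 - 2z^3 - 6z^2 - 8
= 3z^4 + 4z^3 - 8z^2 + 2z - 12


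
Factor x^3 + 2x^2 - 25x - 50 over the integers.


Try integer roots (divisors of -50). x=-2: p(-2)=0.
Divide out (x + 2): quotient is x^2 - 25.
Factor the quadratic: (x - 5)(x + 5)
Result: (x + 2)(x - 5)(x + 5)
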